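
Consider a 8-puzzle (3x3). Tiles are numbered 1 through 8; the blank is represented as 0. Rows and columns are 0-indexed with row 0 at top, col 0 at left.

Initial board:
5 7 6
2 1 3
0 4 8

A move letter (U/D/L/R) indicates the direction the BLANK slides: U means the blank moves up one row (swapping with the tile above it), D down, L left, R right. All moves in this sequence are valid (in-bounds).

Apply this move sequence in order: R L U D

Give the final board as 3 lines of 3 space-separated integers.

Answer: 5 7 6
2 1 3
0 4 8

Derivation:
After move 1 (R):
5 7 6
2 1 3
4 0 8

After move 2 (L):
5 7 6
2 1 3
0 4 8

After move 3 (U):
5 7 6
0 1 3
2 4 8

After move 4 (D):
5 7 6
2 1 3
0 4 8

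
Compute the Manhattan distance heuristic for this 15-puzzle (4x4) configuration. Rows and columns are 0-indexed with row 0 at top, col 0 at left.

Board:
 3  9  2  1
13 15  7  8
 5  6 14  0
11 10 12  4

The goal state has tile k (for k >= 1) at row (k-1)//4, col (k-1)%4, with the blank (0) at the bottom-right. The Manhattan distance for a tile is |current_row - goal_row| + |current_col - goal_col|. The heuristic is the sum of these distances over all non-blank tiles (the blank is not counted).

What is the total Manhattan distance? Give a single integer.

Tile 3: (0,0)->(0,2) = 2
Tile 9: (0,1)->(2,0) = 3
Tile 2: (0,2)->(0,1) = 1
Tile 1: (0,3)->(0,0) = 3
Tile 13: (1,0)->(3,0) = 2
Tile 15: (1,1)->(3,2) = 3
Tile 7: (1,2)->(1,2) = 0
Tile 8: (1,3)->(1,3) = 0
Tile 5: (2,0)->(1,0) = 1
Tile 6: (2,1)->(1,1) = 1
Tile 14: (2,2)->(3,1) = 2
Tile 11: (3,0)->(2,2) = 3
Tile 10: (3,1)->(2,1) = 1
Tile 12: (3,2)->(2,3) = 2
Tile 4: (3,3)->(0,3) = 3
Sum: 2 + 3 + 1 + 3 + 2 + 3 + 0 + 0 + 1 + 1 + 2 + 3 + 1 + 2 + 3 = 27

Answer: 27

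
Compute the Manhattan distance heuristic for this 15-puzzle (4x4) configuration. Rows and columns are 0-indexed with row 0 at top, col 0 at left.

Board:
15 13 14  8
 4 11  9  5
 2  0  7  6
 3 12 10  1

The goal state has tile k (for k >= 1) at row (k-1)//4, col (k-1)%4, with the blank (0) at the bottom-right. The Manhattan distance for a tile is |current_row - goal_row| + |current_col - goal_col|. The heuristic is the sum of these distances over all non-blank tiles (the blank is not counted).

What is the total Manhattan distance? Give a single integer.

Tile 15: (0,0)->(3,2) = 5
Tile 13: (0,1)->(3,0) = 4
Tile 14: (0,2)->(3,1) = 4
Tile 8: (0,3)->(1,3) = 1
Tile 4: (1,0)->(0,3) = 4
Tile 11: (1,1)->(2,2) = 2
Tile 9: (1,2)->(2,0) = 3
Tile 5: (1,3)->(1,0) = 3
Tile 2: (2,0)->(0,1) = 3
Tile 7: (2,2)->(1,2) = 1
Tile 6: (2,3)->(1,1) = 3
Tile 3: (3,0)->(0,2) = 5
Tile 12: (3,1)->(2,3) = 3
Tile 10: (3,2)->(2,1) = 2
Tile 1: (3,3)->(0,0) = 6
Sum: 5 + 4 + 4 + 1 + 4 + 2 + 3 + 3 + 3 + 1 + 3 + 5 + 3 + 2 + 6 = 49

Answer: 49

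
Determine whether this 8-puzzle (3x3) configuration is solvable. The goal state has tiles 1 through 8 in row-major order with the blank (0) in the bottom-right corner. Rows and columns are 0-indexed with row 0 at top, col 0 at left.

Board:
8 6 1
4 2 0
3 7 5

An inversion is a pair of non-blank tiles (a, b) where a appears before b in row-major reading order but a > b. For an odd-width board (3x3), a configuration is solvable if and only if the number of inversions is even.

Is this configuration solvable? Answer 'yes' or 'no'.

Answer: no

Derivation:
Inversions (pairs i<j in row-major order where tile[i] > tile[j] > 0): 15
15 is odd, so the puzzle is not solvable.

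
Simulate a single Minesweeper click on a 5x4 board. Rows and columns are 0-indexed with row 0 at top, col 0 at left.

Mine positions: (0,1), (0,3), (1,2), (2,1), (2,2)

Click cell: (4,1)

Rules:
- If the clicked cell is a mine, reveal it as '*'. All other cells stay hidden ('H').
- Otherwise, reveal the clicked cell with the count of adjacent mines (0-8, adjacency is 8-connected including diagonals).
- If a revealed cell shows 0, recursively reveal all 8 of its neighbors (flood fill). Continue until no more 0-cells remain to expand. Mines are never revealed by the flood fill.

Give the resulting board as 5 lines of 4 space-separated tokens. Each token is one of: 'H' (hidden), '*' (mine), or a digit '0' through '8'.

H H H H
H H H H
H H H H
1 2 2 1
0 0 0 0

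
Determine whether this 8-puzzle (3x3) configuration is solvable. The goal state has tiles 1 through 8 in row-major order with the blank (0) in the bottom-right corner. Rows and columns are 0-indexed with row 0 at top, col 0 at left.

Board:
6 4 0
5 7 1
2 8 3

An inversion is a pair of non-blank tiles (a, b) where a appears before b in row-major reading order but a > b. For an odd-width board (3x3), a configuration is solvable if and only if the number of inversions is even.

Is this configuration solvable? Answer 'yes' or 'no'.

Answer: no

Derivation:
Inversions (pairs i<j in row-major order where tile[i] > tile[j] > 0): 15
15 is odd, so the puzzle is not solvable.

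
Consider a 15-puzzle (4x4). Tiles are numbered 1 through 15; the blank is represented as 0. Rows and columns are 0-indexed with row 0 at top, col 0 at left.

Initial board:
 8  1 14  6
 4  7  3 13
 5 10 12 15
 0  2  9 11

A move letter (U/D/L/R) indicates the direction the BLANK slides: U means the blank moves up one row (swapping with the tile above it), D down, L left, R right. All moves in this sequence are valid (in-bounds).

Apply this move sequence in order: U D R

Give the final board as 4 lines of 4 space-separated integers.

Answer:  8  1 14  6
 4  7  3 13
 5 10 12 15
 2  0  9 11

Derivation:
After move 1 (U):
 8  1 14  6
 4  7  3 13
 0 10 12 15
 5  2  9 11

After move 2 (D):
 8  1 14  6
 4  7  3 13
 5 10 12 15
 0  2  9 11

After move 3 (R):
 8  1 14  6
 4  7  3 13
 5 10 12 15
 2  0  9 11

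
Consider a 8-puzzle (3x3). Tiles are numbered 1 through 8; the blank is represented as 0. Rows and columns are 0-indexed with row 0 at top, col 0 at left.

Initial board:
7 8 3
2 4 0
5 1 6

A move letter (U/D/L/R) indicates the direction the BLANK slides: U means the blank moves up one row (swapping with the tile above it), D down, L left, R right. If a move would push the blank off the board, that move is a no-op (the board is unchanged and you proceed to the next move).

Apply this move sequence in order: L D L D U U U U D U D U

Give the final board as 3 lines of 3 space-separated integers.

Answer: 0 8 3
7 1 4
2 5 6

Derivation:
After move 1 (L):
7 8 3
2 0 4
5 1 6

After move 2 (D):
7 8 3
2 1 4
5 0 6

After move 3 (L):
7 8 3
2 1 4
0 5 6

After move 4 (D):
7 8 3
2 1 4
0 5 6

After move 5 (U):
7 8 3
0 1 4
2 5 6

After move 6 (U):
0 8 3
7 1 4
2 5 6

After move 7 (U):
0 8 3
7 1 4
2 5 6

After move 8 (U):
0 8 3
7 1 4
2 5 6

After move 9 (D):
7 8 3
0 1 4
2 5 6

After move 10 (U):
0 8 3
7 1 4
2 5 6

After move 11 (D):
7 8 3
0 1 4
2 5 6

After move 12 (U):
0 8 3
7 1 4
2 5 6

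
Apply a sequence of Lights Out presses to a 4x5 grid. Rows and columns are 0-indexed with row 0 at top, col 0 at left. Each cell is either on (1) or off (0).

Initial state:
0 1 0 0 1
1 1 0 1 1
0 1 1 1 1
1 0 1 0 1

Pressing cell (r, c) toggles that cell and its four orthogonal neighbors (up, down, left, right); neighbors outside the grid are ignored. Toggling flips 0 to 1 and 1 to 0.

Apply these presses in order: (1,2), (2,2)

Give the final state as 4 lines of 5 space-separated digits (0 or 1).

Answer: 0 1 1 0 1
1 0 0 0 1
0 0 1 0 1
1 0 0 0 1

Derivation:
After press 1 at (1,2):
0 1 1 0 1
1 0 1 0 1
0 1 0 1 1
1 0 1 0 1

After press 2 at (2,2):
0 1 1 0 1
1 0 0 0 1
0 0 1 0 1
1 0 0 0 1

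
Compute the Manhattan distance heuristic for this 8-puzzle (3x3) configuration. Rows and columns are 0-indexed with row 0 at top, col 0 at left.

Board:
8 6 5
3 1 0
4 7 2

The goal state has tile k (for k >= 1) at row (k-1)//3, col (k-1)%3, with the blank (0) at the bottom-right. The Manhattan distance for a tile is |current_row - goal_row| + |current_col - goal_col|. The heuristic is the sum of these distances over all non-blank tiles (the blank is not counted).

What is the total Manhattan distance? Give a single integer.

Tile 8: (0,0)->(2,1) = 3
Tile 6: (0,1)->(1,2) = 2
Tile 5: (0,2)->(1,1) = 2
Tile 3: (1,0)->(0,2) = 3
Tile 1: (1,1)->(0,0) = 2
Tile 4: (2,0)->(1,0) = 1
Tile 7: (2,1)->(2,0) = 1
Tile 2: (2,2)->(0,1) = 3
Sum: 3 + 2 + 2 + 3 + 2 + 1 + 1 + 3 = 17

Answer: 17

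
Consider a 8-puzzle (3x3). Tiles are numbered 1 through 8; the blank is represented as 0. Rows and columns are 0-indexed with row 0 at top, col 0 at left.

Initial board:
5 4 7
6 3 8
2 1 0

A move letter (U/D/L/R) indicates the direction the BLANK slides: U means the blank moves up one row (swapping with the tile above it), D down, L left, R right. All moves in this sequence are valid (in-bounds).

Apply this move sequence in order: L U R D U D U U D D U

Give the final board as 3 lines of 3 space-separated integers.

Answer: 5 4 7
6 8 0
2 3 1

Derivation:
After move 1 (L):
5 4 7
6 3 8
2 0 1

After move 2 (U):
5 4 7
6 0 8
2 3 1

After move 3 (R):
5 4 7
6 8 0
2 3 1

After move 4 (D):
5 4 7
6 8 1
2 3 0

After move 5 (U):
5 4 7
6 8 0
2 3 1

After move 6 (D):
5 4 7
6 8 1
2 3 0

After move 7 (U):
5 4 7
6 8 0
2 3 1

After move 8 (U):
5 4 0
6 8 7
2 3 1

After move 9 (D):
5 4 7
6 8 0
2 3 1

After move 10 (D):
5 4 7
6 8 1
2 3 0

After move 11 (U):
5 4 7
6 8 0
2 3 1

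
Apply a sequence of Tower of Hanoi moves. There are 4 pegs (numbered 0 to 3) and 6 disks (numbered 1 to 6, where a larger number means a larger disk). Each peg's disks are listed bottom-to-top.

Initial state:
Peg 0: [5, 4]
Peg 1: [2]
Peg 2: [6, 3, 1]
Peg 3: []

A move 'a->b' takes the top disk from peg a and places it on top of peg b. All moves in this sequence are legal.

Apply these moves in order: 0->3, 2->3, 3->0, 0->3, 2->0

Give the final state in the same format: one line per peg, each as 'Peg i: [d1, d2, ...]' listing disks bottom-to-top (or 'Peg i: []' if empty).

Answer: Peg 0: [5, 3]
Peg 1: [2]
Peg 2: [6]
Peg 3: [4, 1]

Derivation:
After move 1 (0->3):
Peg 0: [5]
Peg 1: [2]
Peg 2: [6, 3, 1]
Peg 3: [4]

After move 2 (2->3):
Peg 0: [5]
Peg 1: [2]
Peg 2: [6, 3]
Peg 3: [4, 1]

After move 3 (3->0):
Peg 0: [5, 1]
Peg 1: [2]
Peg 2: [6, 3]
Peg 3: [4]

After move 4 (0->3):
Peg 0: [5]
Peg 1: [2]
Peg 2: [6, 3]
Peg 3: [4, 1]

After move 5 (2->0):
Peg 0: [5, 3]
Peg 1: [2]
Peg 2: [6]
Peg 3: [4, 1]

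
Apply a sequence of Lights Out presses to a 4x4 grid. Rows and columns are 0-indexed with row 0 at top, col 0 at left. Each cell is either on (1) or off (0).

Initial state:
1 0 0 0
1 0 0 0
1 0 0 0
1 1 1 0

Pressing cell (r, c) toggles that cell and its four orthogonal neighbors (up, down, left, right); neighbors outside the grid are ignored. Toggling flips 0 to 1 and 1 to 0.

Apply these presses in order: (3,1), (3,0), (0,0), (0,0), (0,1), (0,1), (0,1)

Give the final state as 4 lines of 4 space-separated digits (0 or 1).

After press 1 at (3,1):
1 0 0 0
1 0 0 0
1 1 0 0
0 0 0 0

After press 2 at (3,0):
1 0 0 0
1 0 0 0
0 1 0 0
1 1 0 0

After press 3 at (0,0):
0 1 0 0
0 0 0 0
0 1 0 0
1 1 0 0

After press 4 at (0,0):
1 0 0 0
1 0 0 0
0 1 0 0
1 1 0 0

After press 5 at (0,1):
0 1 1 0
1 1 0 0
0 1 0 0
1 1 0 0

After press 6 at (0,1):
1 0 0 0
1 0 0 0
0 1 0 0
1 1 0 0

After press 7 at (0,1):
0 1 1 0
1 1 0 0
0 1 0 0
1 1 0 0

Answer: 0 1 1 0
1 1 0 0
0 1 0 0
1 1 0 0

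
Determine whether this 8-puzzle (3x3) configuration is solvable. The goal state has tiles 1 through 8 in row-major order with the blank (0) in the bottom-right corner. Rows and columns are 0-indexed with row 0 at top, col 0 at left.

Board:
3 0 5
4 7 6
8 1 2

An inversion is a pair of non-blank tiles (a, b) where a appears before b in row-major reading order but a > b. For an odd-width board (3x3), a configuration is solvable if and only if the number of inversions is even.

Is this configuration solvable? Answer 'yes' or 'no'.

Inversions (pairs i<j in row-major order where tile[i] > tile[j] > 0): 14
14 is even, so the puzzle is solvable.

Answer: yes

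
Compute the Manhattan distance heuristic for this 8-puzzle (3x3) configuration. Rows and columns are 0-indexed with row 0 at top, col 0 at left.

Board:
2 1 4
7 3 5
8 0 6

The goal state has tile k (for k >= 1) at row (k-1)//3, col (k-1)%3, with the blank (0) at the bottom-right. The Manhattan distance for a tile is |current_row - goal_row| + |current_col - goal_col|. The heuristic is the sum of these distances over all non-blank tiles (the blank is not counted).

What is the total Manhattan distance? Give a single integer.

Answer: 11

Derivation:
Tile 2: at (0,0), goal (0,1), distance |0-0|+|0-1| = 1
Tile 1: at (0,1), goal (0,0), distance |0-0|+|1-0| = 1
Tile 4: at (0,2), goal (1,0), distance |0-1|+|2-0| = 3
Tile 7: at (1,0), goal (2,0), distance |1-2|+|0-0| = 1
Tile 3: at (1,1), goal (0,2), distance |1-0|+|1-2| = 2
Tile 5: at (1,2), goal (1,1), distance |1-1|+|2-1| = 1
Tile 8: at (2,0), goal (2,1), distance |2-2|+|0-1| = 1
Tile 6: at (2,2), goal (1,2), distance |2-1|+|2-2| = 1
Sum: 1 + 1 + 3 + 1 + 2 + 1 + 1 + 1 = 11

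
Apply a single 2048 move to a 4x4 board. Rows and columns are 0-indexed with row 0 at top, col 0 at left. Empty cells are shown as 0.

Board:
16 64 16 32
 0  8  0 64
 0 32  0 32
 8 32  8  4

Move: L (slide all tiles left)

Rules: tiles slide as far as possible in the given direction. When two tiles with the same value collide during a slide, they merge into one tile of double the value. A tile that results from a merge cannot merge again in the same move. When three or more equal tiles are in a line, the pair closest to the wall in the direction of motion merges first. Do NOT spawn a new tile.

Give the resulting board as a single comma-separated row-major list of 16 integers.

Answer: 16, 64, 16, 32, 8, 64, 0, 0, 64, 0, 0, 0, 8, 32, 8, 4

Derivation:
Slide left:
row 0: [16, 64, 16, 32] -> [16, 64, 16, 32]
row 1: [0, 8, 0, 64] -> [8, 64, 0, 0]
row 2: [0, 32, 0, 32] -> [64, 0, 0, 0]
row 3: [8, 32, 8, 4] -> [8, 32, 8, 4]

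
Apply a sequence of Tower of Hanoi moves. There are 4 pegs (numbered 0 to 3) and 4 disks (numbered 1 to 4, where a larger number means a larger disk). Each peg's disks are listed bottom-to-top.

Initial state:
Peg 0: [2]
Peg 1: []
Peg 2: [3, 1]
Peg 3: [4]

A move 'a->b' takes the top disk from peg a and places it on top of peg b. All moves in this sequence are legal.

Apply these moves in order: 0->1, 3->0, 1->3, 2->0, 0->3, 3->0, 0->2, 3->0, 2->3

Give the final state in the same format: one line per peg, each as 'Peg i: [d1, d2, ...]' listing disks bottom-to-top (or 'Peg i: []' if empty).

After move 1 (0->1):
Peg 0: []
Peg 1: [2]
Peg 2: [3, 1]
Peg 3: [4]

After move 2 (3->0):
Peg 0: [4]
Peg 1: [2]
Peg 2: [3, 1]
Peg 3: []

After move 3 (1->3):
Peg 0: [4]
Peg 1: []
Peg 2: [3, 1]
Peg 3: [2]

After move 4 (2->0):
Peg 0: [4, 1]
Peg 1: []
Peg 2: [3]
Peg 3: [2]

After move 5 (0->3):
Peg 0: [4]
Peg 1: []
Peg 2: [3]
Peg 3: [2, 1]

After move 6 (3->0):
Peg 0: [4, 1]
Peg 1: []
Peg 2: [3]
Peg 3: [2]

After move 7 (0->2):
Peg 0: [4]
Peg 1: []
Peg 2: [3, 1]
Peg 3: [2]

After move 8 (3->0):
Peg 0: [4, 2]
Peg 1: []
Peg 2: [3, 1]
Peg 3: []

After move 9 (2->3):
Peg 0: [4, 2]
Peg 1: []
Peg 2: [3]
Peg 3: [1]

Answer: Peg 0: [4, 2]
Peg 1: []
Peg 2: [3]
Peg 3: [1]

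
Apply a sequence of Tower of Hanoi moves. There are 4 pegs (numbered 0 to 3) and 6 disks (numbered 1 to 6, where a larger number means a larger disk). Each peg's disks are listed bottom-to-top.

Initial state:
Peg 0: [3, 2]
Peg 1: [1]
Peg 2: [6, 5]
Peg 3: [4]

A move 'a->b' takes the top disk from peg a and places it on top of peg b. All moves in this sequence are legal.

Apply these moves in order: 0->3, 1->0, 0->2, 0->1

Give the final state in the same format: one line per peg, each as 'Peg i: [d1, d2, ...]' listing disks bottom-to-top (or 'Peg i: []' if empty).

After move 1 (0->3):
Peg 0: [3]
Peg 1: [1]
Peg 2: [6, 5]
Peg 3: [4, 2]

After move 2 (1->0):
Peg 0: [3, 1]
Peg 1: []
Peg 2: [6, 5]
Peg 3: [4, 2]

After move 3 (0->2):
Peg 0: [3]
Peg 1: []
Peg 2: [6, 5, 1]
Peg 3: [4, 2]

After move 4 (0->1):
Peg 0: []
Peg 1: [3]
Peg 2: [6, 5, 1]
Peg 3: [4, 2]

Answer: Peg 0: []
Peg 1: [3]
Peg 2: [6, 5, 1]
Peg 3: [4, 2]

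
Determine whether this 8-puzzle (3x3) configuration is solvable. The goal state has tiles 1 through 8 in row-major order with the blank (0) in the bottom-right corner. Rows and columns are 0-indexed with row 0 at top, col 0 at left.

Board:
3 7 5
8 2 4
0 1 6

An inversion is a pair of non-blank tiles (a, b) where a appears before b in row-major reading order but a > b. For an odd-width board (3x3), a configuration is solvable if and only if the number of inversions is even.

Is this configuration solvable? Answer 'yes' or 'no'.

Answer: yes

Derivation:
Inversions (pairs i<j in row-major order where tile[i] > tile[j] > 0): 16
16 is even, so the puzzle is solvable.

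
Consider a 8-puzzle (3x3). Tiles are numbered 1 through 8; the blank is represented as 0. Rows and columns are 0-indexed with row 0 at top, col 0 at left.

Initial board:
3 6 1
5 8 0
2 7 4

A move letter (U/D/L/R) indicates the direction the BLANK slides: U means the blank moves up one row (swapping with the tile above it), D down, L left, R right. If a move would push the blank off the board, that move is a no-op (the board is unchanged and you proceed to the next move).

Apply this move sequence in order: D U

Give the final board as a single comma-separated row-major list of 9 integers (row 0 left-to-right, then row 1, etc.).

Answer: 3, 6, 1, 5, 8, 0, 2, 7, 4

Derivation:
After move 1 (D):
3 6 1
5 8 4
2 7 0

After move 2 (U):
3 6 1
5 8 0
2 7 4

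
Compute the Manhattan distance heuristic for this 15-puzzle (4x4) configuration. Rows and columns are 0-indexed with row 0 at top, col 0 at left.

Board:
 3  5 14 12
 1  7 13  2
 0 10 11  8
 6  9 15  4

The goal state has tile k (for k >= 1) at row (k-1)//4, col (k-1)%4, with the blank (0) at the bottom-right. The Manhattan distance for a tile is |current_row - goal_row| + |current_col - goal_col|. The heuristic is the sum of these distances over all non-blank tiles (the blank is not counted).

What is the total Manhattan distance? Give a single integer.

Tile 3: at (0,0), goal (0,2), distance |0-0|+|0-2| = 2
Tile 5: at (0,1), goal (1,0), distance |0-1|+|1-0| = 2
Tile 14: at (0,2), goal (3,1), distance |0-3|+|2-1| = 4
Tile 12: at (0,3), goal (2,3), distance |0-2|+|3-3| = 2
Tile 1: at (1,0), goal (0,0), distance |1-0|+|0-0| = 1
Tile 7: at (1,1), goal (1,2), distance |1-1|+|1-2| = 1
Tile 13: at (1,2), goal (3,0), distance |1-3|+|2-0| = 4
Tile 2: at (1,3), goal (0,1), distance |1-0|+|3-1| = 3
Tile 10: at (2,1), goal (2,1), distance |2-2|+|1-1| = 0
Tile 11: at (2,2), goal (2,2), distance |2-2|+|2-2| = 0
Tile 8: at (2,3), goal (1,3), distance |2-1|+|3-3| = 1
Tile 6: at (3,0), goal (1,1), distance |3-1|+|0-1| = 3
Tile 9: at (3,1), goal (2,0), distance |3-2|+|1-0| = 2
Tile 15: at (3,2), goal (3,2), distance |3-3|+|2-2| = 0
Tile 4: at (3,3), goal (0,3), distance |3-0|+|3-3| = 3
Sum: 2 + 2 + 4 + 2 + 1 + 1 + 4 + 3 + 0 + 0 + 1 + 3 + 2 + 0 + 3 = 28

Answer: 28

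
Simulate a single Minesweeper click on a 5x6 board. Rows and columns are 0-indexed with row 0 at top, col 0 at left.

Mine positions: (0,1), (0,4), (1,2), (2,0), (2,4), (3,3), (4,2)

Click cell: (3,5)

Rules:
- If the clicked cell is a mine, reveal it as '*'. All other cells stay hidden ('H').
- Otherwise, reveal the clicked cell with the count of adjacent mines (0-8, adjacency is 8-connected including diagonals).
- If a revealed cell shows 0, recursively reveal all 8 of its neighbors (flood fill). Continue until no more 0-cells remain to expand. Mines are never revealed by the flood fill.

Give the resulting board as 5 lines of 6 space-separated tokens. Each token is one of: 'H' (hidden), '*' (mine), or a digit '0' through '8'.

H H H H H H
H H H H H H
H H H H H H
H H H H H 1
H H H H H H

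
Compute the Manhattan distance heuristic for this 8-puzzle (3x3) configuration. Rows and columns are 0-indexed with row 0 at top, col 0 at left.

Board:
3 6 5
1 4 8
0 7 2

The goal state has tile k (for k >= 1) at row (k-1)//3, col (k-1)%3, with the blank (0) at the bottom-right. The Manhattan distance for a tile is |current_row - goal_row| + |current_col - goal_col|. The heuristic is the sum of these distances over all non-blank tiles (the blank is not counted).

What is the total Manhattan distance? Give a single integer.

Tile 3: (0,0)->(0,2) = 2
Tile 6: (0,1)->(1,2) = 2
Tile 5: (0,2)->(1,1) = 2
Tile 1: (1,0)->(0,0) = 1
Tile 4: (1,1)->(1,0) = 1
Tile 8: (1,2)->(2,1) = 2
Tile 7: (2,1)->(2,0) = 1
Tile 2: (2,2)->(0,1) = 3
Sum: 2 + 2 + 2 + 1 + 1 + 2 + 1 + 3 = 14

Answer: 14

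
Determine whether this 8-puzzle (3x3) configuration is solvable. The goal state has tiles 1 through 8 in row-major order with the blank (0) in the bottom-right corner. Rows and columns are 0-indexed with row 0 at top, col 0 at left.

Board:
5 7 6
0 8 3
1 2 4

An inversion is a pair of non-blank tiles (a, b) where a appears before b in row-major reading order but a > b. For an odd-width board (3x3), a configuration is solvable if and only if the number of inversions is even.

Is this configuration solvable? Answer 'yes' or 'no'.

Answer: no

Derivation:
Inversions (pairs i<j in row-major order where tile[i] > tile[j] > 0): 19
19 is odd, so the puzzle is not solvable.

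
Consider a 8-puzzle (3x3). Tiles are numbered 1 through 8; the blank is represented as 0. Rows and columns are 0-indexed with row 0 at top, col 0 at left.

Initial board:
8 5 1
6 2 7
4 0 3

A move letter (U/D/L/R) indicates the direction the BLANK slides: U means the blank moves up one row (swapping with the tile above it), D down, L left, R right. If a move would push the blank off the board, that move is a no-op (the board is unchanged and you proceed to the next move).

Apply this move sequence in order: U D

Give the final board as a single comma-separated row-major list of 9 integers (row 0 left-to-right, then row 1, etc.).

Answer: 8, 5, 1, 6, 2, 7, 4, 0, 3

Derivation:
After move 1 (U):
8 5 1
6 0 7
4 2 3

After move 2 (D):
8 5 1
6 2 7
4 0 3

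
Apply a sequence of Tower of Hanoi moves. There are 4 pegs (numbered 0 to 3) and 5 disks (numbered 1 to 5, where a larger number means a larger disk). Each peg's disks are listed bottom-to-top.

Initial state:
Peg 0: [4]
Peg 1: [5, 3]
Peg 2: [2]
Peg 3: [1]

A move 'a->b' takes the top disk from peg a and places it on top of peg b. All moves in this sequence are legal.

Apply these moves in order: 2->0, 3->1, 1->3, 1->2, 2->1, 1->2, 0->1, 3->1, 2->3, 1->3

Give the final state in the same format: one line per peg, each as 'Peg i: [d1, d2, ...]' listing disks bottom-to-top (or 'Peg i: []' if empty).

Answer: Peg 0: [4]
Peg 1: [5, 2]
Peg 2: []
Peg 3: [3, 1]

Derivation:
After move 1 (2->0):
Peg 0: [4, 2]
Peg 1: [5, 3]
Peg 2: []
Peg 3: [1]

After move 2 (3->1):
Peg 0: [4, 2]
Peg 1: [5, 3, 1]
Peg 2: []
Peg 3: []

After move 3 (1->3):
Peg 0: [4, 2]
Peg 1: [5, 3]
Peg 2: []
Peg 3: [1]

After move 4 (1->2):
Peg 0: [4, 2]
Peg 1: [5]
Peg 2: [3]
Peg 3: [1]

After move 5 (2->1):
Peg 0: [4, 2]
Peg 1: [5, 3]
Peg 2: []
Peg 3: [1]

After move 6 (1->2):
Peg 0: [4, 2]
Peg 1: [5]
Peg 2: [3]
Peg 3: [1]

After move 7 (0->1):
Peg 0: [4]
Peg 1: [5, 2]
Peg 2: [3]
Peg 3: [1]

After move 8 (3->1):
Peg 0: [4]
Peg 1: [5, 2, 1]
Peg 2: [3]
Peg 3: []

After move 9 (2->3):
Peg 0: [4]
Peg 1: [5, 2, 1]
Peg 2: []
Peg 3: [3]

After move 10 (1->3):
Peg 0: [4]
Peg 1: [5, 2]
Peg 2: []
Peg 3: [3, 1]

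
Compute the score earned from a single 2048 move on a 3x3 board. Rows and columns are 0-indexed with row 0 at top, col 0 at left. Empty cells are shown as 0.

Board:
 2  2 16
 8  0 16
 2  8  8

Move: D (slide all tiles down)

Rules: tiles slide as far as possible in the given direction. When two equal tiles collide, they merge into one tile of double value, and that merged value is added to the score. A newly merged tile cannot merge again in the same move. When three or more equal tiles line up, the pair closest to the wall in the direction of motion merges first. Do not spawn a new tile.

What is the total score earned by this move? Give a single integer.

Slide down:
col 0: [2, 8, 2] -> [2, 8, 2]  score +0 (running 0)
col 1: [2, 0, 8] -> [0, 2, 8]  score +0 (running 0)
col 2: [16, 16, 8] -> [0, 32, 8]  score +32 (running 32)
Board after move:
 2  0  0
 8  2 32
 2  8  8

Answer: 32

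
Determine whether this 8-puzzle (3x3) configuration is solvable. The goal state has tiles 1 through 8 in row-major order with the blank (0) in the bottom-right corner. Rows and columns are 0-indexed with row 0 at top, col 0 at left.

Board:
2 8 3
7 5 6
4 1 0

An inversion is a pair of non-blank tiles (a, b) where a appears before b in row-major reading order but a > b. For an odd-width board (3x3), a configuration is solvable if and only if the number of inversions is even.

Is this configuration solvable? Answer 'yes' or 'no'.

Answer: no

Derivation:
Inversions (pairs i<j in row-major order where tile[i] > tile[j] > 0): 17
17 is odd, so the puzzle is not solvable.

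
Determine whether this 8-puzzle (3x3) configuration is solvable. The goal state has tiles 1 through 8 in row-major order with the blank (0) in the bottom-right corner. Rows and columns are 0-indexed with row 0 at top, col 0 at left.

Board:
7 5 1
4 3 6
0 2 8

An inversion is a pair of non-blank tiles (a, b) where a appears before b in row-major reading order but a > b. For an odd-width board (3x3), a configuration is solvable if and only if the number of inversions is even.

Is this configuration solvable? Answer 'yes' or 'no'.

Answer: yes

Derivation:
Inversions (pairs i<j in row-major order where tile[i] > tile[j] > 0): 14
14 is even, so the puzzle is solvable.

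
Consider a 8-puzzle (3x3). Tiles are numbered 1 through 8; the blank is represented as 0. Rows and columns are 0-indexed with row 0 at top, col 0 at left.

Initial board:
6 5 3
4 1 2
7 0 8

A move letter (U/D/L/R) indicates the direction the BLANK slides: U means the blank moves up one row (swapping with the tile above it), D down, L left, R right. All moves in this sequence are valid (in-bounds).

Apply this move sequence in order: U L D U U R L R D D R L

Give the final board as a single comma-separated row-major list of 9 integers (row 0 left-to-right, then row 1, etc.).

After move 1 (U):
6 5 3
4 0 2
7 1 8

After move 2 (L):
6 5 3
0 4 2
7 1 8

After move 3 (D):
6 5 3
7 4 2
0 1 8

After move 4 (U):
6 5 3
0 4 2
7 1 8

After move 5 (U):
0 5 3
6 4 2
7 1 8

After move 6 (R):
5 0 3
6 4 2
7 1 8

After move 7 (L):
0 5 3
6 4 2
7 1 8

After move 8 (R):
5 0 3
6 4 2
7 1 8

After move 9 (D):
5 4 3
6 0 2
7 1 8

After move 10 (D):
5 4 3
6 1 2
7 0 8

After move 11 (R):
5 4 3
6 1 2
7 8 0

After move 12 (L):
5 4 3
6 1 2
7 0 8

Answer: 5, 4, 3, 6, 1, 2, 7, 0, 8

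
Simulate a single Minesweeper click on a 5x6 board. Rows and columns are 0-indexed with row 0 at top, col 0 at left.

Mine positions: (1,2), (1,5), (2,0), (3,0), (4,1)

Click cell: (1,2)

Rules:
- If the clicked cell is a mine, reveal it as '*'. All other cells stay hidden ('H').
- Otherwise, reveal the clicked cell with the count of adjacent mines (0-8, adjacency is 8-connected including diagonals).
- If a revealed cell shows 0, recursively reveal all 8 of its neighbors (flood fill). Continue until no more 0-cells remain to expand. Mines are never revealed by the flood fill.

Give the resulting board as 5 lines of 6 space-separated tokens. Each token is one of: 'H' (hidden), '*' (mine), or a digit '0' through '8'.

H H H H H H
H H * H H H
H H H H H H
H H H H H H
H H H H H H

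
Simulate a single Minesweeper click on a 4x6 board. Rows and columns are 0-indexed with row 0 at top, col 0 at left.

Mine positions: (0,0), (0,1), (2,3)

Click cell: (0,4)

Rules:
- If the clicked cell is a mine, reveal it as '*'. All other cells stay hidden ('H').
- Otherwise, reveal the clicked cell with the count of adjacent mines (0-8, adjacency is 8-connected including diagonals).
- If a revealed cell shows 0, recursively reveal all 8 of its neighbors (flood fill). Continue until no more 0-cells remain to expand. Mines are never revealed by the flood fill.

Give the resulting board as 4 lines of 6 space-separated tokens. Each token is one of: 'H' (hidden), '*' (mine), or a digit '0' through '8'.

H H 1 0 0 0
H H 2 1 1 0
H H H H 1 0
H H H H 1 0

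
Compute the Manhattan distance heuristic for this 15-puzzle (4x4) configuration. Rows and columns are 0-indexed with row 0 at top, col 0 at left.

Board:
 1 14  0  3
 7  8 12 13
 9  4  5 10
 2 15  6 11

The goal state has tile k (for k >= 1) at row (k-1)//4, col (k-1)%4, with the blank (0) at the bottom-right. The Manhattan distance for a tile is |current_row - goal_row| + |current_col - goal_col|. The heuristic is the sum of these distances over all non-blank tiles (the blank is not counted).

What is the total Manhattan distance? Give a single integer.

Tile 1: at (0,0), goal (0,0), distance |0-0|+|0-0| = 0
Tile 14: at (0,1), goal (3,1), distance |0-3|+|1-1| = 3
Tile 3: at (0,3), goal (0,2), distance |0-0|+|3-2| = 1
Tile 7: at (1,0), goal (1,2), distance |1-1|+|0-2| = 2
Tile 8: at (1,1), goal (1,3), distance |1-1|+|1-3| = 2
Tile 12: at (1,2), goal (2,3), distance |1-2|+|2-3| = 2
Tile 13: at (1,3), goal (3,0), distance |1-3|+|3-0| = 5
Tile 9: at (2,0), goal (2,0), distance |2-2|+|0-0| = 0
Tile 4: at (2,1), goal (0,3), distance |2-0|+|1-3| = 4
Tile 5: at (2,2), goal (1,0), distance |2-1|+|2-0| = 3
Tile 10: at (2,3), goal (2,1), distance |2-2|+|3-1| = 2
Tile 2: at (3,0), goal (0,1), distance |3-0|+|0-1| = 4
Tile 15: at (3,1), goal (3,2), distance |3-3|+|1-2| = 1
Tile 6: at (3,2), goal (1,1), distance |3-1|+|2-1| = 3
Tile 11: at (3,3), goal (2,2), distance |3-2|+|3-2| = 2
Sum: 0 + 3 + 1 + 2 + 2 + 2 + 5 + 0 + 4 + 3 + 2 + 4 + 1 + 3 + 2 = 34

Answer: 34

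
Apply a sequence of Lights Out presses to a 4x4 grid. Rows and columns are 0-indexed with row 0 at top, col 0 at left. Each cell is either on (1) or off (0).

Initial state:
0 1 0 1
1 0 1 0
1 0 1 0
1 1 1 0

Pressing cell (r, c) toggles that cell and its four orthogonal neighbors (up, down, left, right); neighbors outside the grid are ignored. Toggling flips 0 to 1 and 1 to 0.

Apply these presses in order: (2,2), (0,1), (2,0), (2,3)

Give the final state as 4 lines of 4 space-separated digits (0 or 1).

After press 1 at (2,2):
0 1 0 1
1 0 0 0
1 1 0 1
1 1 0 0

After press 2 at (0,1):
1 0 1 1
1 1 0 0
1 1 0 1
1 1 0 0

After press 3 at (2,0):
1 0 1 1
0 1 0 0
0 0 0 1
0 1 0 0

After press 4 at (2,3):
1 0 1 1
0 1 0 1
0 0 1 0
0 1 0 1

Answer: 1 0 1 1
0 1 0 1
0 0 1 0
0 1 0 1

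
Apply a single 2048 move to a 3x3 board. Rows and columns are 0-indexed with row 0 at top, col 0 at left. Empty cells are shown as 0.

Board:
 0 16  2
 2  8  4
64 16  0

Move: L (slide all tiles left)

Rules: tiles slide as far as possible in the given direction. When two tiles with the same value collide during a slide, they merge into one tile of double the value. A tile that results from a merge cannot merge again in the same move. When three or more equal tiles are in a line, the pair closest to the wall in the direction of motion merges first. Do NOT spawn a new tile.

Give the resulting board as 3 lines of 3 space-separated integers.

Slide left:
row 0: [0, 16, 2] -> [16, 2, 0]
row 1: [2, 8, 4] -> [2, 8, 4]
row 2: [64, 16, 0] -> [64, 16, 0]

Answer: 16  2  0
 2  8  4
64 16  0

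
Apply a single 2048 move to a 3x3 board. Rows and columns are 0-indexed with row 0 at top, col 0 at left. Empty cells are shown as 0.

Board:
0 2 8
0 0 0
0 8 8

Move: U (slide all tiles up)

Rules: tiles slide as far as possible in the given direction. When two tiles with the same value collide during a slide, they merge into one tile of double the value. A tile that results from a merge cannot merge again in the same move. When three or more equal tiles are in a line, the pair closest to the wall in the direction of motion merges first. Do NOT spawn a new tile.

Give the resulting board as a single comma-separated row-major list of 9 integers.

Answer: 0, 2, 16, 0, 8, 0, 0, 0, 0

Derivation:
Slide up:
col 0: [0, 0, 0] -> [0, 0, 0]
col 1: [2, 0, 8] -> [2, 8, 0]
col 2: [8, 0, 8] -> [16, 0, 0]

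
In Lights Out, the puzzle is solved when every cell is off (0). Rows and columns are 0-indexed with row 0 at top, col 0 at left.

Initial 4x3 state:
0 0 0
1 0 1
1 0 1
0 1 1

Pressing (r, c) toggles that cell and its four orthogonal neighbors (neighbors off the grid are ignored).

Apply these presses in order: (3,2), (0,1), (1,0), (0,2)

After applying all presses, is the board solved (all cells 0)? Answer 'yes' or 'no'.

Answer: yes

Derivation:
After press 1 at (3,2):
0 0 0
1 0 1
1 0 0
0 0 0

After press 2 at (0,1):
1 1 1
1 1 1
1 0 0
0 0 0

After press 3 at (1,0):
0 1 1
0 0 1
0 0 0
0 0 0

After press 4 at (0,2):
0 0 0
0 0 0
0 0 0
0 0 0

Lights still on: 0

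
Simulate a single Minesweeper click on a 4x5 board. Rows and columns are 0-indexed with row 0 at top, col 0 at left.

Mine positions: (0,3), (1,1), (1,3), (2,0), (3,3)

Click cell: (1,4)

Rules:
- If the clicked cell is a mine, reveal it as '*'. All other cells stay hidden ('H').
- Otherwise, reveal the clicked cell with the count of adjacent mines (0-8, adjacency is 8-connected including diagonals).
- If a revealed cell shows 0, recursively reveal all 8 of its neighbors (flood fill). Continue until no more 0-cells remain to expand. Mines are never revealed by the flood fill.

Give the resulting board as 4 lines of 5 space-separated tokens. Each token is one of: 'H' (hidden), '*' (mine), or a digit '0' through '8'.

H H H H H
H H H H 2
H H H H H
H H H H H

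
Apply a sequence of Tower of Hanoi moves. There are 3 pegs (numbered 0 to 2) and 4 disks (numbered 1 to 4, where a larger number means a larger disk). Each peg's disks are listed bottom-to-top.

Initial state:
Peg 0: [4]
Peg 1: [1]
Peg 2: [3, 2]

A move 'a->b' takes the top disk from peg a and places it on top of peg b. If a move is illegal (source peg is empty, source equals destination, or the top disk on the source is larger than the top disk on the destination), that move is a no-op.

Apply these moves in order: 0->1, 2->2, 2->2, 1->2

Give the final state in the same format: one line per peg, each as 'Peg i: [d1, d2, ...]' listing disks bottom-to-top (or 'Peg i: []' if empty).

Answer: Peg 0: [4]
Peg 1: []
Peg 2: [3, 2, 1]

Derivation:
After move 1 (0->1):
Peg 0: [4]
Peg 1: [1]
Peg 2: [3, 2]

After move 2 (2->2):
Peg 0: [4]
Peg 1: [1]
Peg 2: [3, 2]

After move 3 (2->2):
Peg 0: [4]
Peg 1: [1]
Peg 2: [3, 2]

After move 4 (1->2):
Peg 0: [4]
Peg 1: []
Peg 2: [3, 2, 1]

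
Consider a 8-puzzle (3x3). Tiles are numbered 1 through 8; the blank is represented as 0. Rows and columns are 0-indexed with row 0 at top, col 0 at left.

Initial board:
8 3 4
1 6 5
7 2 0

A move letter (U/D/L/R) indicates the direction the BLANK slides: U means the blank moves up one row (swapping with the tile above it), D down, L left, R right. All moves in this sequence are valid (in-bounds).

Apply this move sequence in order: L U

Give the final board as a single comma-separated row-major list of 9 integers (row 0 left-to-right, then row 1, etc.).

After move 1 (L):
8 3 4
1 6 5
7 0 2

After move 2 (U):
8 3 4
1 0 5
7 6 2

Answer: 8, 3, 4, 1, 0, 5, 7, 6, 2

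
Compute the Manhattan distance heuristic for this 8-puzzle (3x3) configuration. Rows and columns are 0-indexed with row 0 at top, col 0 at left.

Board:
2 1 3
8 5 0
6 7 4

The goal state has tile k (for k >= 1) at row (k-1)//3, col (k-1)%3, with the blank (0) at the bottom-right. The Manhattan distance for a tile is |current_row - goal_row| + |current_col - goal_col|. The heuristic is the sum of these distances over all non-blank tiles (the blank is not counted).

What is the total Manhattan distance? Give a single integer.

Answer: 11

Derivation:
Tile 2: at (0,0), goal (0,1), distance |0-0|+|0-1| = 1
Tile 1: at (0,1), goal (0,0), distance |0-0|+|1-0| = 1
Tile 3: at (0,2), goal (0,2), distance |0-0|+|2-2| = 0
Tile 8: at (1,0), goal (2,1), distance |1-2|+|0-1| = 2
Tile 5: at (1,1), goal (1,1), distance |1-1|+|1-1| = 0
Tile 6: at (2,0), goal (1,2), distance |2-1|+|0-2| = 3
Tile 7: at (2,1), goal (2,0), distance |2-2|+|1-0| = 1
Tile 4: at (2,2), goal (1,0), distance |2-1|+|2-0| = 3
Sum: 1 + 1 + 0 + 2 + 0 + 3 + 1 + 3 = 11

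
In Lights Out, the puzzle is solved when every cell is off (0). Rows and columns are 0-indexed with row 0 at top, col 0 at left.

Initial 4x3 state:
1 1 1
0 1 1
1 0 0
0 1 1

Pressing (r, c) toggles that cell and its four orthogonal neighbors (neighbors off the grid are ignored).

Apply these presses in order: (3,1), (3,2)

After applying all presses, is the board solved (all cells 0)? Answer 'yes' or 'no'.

After press 1 at (3,1):
1 1 1
0 1 1
1 1 0
1 0 0

After press 2 at (3,2):
1 1 1
0 1 1
1 1 1
1 1 1

Lights still on: 11

Answer: no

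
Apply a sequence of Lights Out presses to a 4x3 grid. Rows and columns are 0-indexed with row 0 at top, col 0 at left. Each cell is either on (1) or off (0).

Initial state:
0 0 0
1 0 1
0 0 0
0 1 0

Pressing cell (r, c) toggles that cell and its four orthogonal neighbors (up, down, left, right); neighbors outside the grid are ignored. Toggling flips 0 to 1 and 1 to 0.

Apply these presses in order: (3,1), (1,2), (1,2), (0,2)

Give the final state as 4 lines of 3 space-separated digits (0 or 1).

After press 1 at (3,1):
0 0 0
1 0 1
0 1 0
1 0 1

After press 2 at (1,2):
0 0 1
1 1 0
0 1 1
1 0 1

After press 3 at (1,2):
0 0 0
1 0 1
0 1 0
1 0 1

After press 4 at (0,2):
0 1 1
1 0 0
0 1 0
1 0 1

Answer: 0 1 1
1 0 0
0 1 0
1 0 1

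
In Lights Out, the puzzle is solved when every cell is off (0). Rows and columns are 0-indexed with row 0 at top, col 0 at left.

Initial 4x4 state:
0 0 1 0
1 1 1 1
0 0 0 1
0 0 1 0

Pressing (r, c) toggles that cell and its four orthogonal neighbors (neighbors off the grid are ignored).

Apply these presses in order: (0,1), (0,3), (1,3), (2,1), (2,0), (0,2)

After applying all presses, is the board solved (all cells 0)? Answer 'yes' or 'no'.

Answer: no

Derivation:
After press 1 at (0,1):
1 1 0 0
1 0 1 1
0 0 0 1
0 0 1 0

After press 2 at (0,3):
1 1 1 1
1 0 1 0
0 0 0 1
0 0 1 0

After press 3 at (1,3):
1 1 1 0
1 0 0 1
0 0 0 0
0 0 1 0

After press 4 at (2,1):
1 1 1 0
1 1 0 1
1 1 1 0
0 1 1 0

After press 5 at (2,0):
1 1 1 0
0 1 0 1
0 0 1 0
1 1 1 0

After press 6 at (0,2):
1 0 0 1
0 1 1 1
0 0 1 0
1 1 1 0

Lights still on: 9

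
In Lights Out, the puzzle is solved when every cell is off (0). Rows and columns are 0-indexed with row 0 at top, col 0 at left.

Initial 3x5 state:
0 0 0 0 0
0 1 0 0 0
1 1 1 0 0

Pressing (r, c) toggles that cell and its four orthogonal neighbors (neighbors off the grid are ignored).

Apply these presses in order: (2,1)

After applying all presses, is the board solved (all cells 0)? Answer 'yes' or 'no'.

After press 1 at (2,1):
0 0 0 0 0
0 0 0 0 0
0 0 0 0 0

Lights still on: 0

Answer: yes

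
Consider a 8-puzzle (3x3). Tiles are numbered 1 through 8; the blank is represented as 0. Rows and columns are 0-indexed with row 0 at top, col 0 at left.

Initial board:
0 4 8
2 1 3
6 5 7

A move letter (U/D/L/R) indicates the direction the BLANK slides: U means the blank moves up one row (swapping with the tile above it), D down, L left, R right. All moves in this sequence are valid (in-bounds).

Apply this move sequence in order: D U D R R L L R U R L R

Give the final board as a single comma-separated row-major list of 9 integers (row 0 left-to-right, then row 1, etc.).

Answer: 2, 8, 0, 1, 4, 3, 6, 5, 7

Derivation:
After move 1 (D):
2 4 8
0 1 3
6 5 7

After move 2 (U):
0 4 8
2 1 3
6 5 7

After move 3 (D):
2 4 8
0 1 3
6 5 7

After move 4 (R):
2 4 8
1 0 3
6 5 7

After move 5 (R):
2 4 8
1 3 0
6 5 7

After move 6 (L):
2 4 8
1 0 3
6 5 7

After move 7 (L):
2 4 8
0 1 3
6 5 7

After move 8 (R):
2 4 8
1 0 3
6 5 7

After move 9 (U):
2 0 8
1 4 3
6 5 7

After move 10 (R):
2 8 0
1 4 3
6 5 7

After move 11 (L):
2 0 8
1 4 3
6 5 7

After move 12 (R):
2 8 0
1 4 3
6 5 7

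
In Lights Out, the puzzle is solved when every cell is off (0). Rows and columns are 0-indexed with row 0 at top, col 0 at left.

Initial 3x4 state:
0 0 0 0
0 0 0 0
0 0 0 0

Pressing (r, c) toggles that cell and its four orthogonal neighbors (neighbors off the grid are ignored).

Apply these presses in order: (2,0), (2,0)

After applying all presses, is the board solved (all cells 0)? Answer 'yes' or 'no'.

Answer: yes

Derivation:
After press 1 at (2,0):
0 0 0 0
1 0 0 0
1 1 0 0

After press 2 at (2,0):
0 0 0 0
0 0 0 0
0 0 0 0

Lights still on: 0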